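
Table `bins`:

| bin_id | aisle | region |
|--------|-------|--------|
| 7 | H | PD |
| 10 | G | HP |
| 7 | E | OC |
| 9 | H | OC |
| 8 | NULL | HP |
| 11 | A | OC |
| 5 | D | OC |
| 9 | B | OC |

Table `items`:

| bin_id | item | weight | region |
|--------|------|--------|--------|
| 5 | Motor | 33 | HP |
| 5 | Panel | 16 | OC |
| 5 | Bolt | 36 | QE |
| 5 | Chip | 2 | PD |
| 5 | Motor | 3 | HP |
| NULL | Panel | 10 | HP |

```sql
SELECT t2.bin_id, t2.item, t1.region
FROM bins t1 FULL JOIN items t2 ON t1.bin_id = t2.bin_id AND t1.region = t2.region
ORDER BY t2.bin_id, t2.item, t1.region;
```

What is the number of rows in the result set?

13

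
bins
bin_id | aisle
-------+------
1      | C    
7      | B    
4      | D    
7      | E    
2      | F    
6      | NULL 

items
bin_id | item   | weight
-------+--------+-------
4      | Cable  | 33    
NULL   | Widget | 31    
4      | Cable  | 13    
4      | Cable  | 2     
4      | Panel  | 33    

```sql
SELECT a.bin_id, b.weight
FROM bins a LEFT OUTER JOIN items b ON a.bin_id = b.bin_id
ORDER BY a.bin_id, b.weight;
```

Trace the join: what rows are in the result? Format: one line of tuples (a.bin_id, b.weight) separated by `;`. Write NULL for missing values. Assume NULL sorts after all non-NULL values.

LEFT JOIN keeps every row from `bins`; unmatched rows get NULL for `items`'s columns.
Matching on a.bin_id = b.bin_id. A NULL in a compared column never satisfies the condition.
- a (bin_id=1) has no partner → padded with NULL.
- a (bin_id=7) has no partner → padded with NULL.
- a (bin_id=4) pairs with 4 row(s) of b.
- a (bin_id=7) has no partner → padded with NULL.
- a (bin_id=2) has no partner → padded with NULL.
- a (bin_id=6) has no partner → padded with NULL.
After projecting and ordering:
a.bin_id | b.weight
1 | NULL
2 | NULL
4 | 2
4 | 13
4 | 33
4 | 33
6 | NULL
7 | NULL
7 | NULL

(1, NULL); (2, NULL); (4, 2); (4, 13); (4, 33); (4, 33); (6, NULL); (7, NULL); (7, NULL)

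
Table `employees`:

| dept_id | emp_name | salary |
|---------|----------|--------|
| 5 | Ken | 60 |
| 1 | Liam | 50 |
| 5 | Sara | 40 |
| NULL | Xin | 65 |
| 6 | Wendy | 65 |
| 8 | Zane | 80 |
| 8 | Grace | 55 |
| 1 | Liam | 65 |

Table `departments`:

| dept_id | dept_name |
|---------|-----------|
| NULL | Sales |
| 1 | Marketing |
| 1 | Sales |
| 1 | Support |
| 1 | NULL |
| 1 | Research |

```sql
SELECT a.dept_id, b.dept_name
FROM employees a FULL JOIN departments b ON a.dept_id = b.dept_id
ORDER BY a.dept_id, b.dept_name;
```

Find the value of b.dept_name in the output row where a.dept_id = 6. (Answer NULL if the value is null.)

FULL OUTER JOIN keeps every row from both sides; unmatched rows get NULL for the other side's columns.
Matching on a.dept_id = b.dept_id. A NULL in a compared column never satisfies the condition.
- a (dept_id=5) has no partner → padded with NULL.
- a (dept_id=1) pairs with 5 row(s) of b.
- a (dept_id=5) has no partner → padded with NULL.
- a (dept_id=NULL) has no partner → padded with NULL.
- a (dept_id=6) has no partner → padded with NULL.
- a (dept_id=8) has no partner → padded with NULL.
- a (dept_id=8) has no partner → padded with NULL.
- a (dept_id=1) pairs with 5 row(s) of b.
- plus 1 unmatched b row(s), each kept with NULL a columns.

NULL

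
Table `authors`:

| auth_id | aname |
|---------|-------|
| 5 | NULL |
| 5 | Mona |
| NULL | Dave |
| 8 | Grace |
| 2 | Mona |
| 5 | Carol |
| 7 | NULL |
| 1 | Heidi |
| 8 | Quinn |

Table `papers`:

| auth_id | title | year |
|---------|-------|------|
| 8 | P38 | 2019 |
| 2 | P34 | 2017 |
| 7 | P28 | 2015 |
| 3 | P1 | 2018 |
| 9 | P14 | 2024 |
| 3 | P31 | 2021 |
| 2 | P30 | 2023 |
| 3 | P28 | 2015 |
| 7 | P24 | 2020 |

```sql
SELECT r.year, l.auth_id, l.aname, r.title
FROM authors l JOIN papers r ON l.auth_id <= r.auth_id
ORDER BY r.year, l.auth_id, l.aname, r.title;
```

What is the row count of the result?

INNER JOIN keeps only pairs where the ON condition holds.
Matching on l.auth_id <= r.auth_id. A NULL in a compared column never satisfies the condition.
- l row (auth_id=5): matches 4 r row(s) → 4 output row(s).
- l row (auth_id=5): matches 4 r row(s) → 4 output row(s).
- l row (auth_id=NULL): no match → dropped.
- l row (auth_id=8): matches 2 r row(s) → 2 output row(s).
- l row (auth_id=2): matches 9 r row(s) → 9 output row(s).
- l row (auth_id=5): matches 4 r row(s) → 4 output row(s).
- l row (auth_id=7): matches 4 r row(s) → 4 output row(s).
- l row (auth_id=1): matches 9 r row(s) → 9 output row(s).
- l row (auth_id=8): matches 2 r row(s) → 2 output row(s).
Total: 38 rows.

38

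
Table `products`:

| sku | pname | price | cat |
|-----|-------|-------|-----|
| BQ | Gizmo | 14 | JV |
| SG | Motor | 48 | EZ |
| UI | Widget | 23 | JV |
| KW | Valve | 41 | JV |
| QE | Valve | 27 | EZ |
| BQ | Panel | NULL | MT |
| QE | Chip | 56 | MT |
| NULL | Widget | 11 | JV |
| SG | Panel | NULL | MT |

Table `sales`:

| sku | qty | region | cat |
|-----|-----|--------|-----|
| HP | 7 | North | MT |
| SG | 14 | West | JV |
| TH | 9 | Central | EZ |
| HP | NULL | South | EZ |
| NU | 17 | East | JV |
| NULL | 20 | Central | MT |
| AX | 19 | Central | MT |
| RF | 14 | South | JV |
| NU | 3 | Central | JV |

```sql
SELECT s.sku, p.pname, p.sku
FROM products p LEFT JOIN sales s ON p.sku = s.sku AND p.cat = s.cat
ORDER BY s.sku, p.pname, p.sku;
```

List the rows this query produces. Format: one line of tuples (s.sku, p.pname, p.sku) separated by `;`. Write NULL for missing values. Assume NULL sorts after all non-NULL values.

LEFT JOIN keeps every row from `products`; unmatched rows get NULL for `sales`'s columns.
Matching on p.sku = s.sku AND p.cat = s.cat. A NULL in a compared column never satisfies the condition.
- p[0] sku=BQ, cat=JV → no match; kept with NULLs on the s side.
- p[1] sku=SG, cat=EZ → no match; kept with NULLs on the s side.
- p[2] sku=UI, cat=JV → no match; kept with NULLs on the s side.
- p[3] sku=KW, cat=JV → no match; kept with NULLs on the s side.
- p[4] sku=QE, cat=EZ → no match; kept with NULLs on the s side.
- p[5] sku=BQ, cat=MT → no match; kept with NULLs on the s side.
- p[6] sku=QE, cat=MT → no match; kept with NULLs on the s side.
- p[7] sku=NULL, cat=JV → no match; kept with NULLs on the s side.
- p[8] sku=SG, cat=MT → no match; kept with NULLs on the s side.
After projecting and ordering:
s.sku | p.pname | p.sku
NULL | Chip | QE
NULL | Gizmo | BQ
NULL | Motor | SG
NULL | Panel | BQ
NULL | Panel | SG
NULL | Valve | KW
NULL | Valve | QE
NULL | Widget | UI
NULL | Widget | NULL

(NULL, Chip, QE); (NULL, Gizmo, BQ); (NULL, Motor, SG); (NULL, Panel, BQ); (NULL, Panel, SG); (NULL, Valve, KW); (NULL, Valve, QE); (NULL, Widget, UI); (NULL, Widget, NULL)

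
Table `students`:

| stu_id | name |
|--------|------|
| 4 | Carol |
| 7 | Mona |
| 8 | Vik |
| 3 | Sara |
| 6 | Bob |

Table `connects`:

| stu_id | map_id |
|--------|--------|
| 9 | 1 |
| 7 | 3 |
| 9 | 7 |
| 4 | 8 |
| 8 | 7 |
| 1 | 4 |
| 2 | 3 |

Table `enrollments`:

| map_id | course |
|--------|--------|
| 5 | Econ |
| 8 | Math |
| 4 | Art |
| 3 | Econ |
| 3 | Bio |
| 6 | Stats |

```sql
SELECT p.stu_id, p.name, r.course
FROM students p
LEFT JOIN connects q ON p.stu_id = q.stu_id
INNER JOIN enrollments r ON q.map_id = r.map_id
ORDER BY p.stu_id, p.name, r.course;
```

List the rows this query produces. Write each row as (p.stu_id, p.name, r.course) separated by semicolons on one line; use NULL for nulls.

(4, Carol, Math); (7, Mona, Bio); (7, Mona, Econ)

Joins associate left-to-right: students LEFT JOIN connects on stu_id gives 5 intermediate row(s).
Then INNER JOIN `enrollments r` on map_id: keep only rows whose q.map_id appears in r.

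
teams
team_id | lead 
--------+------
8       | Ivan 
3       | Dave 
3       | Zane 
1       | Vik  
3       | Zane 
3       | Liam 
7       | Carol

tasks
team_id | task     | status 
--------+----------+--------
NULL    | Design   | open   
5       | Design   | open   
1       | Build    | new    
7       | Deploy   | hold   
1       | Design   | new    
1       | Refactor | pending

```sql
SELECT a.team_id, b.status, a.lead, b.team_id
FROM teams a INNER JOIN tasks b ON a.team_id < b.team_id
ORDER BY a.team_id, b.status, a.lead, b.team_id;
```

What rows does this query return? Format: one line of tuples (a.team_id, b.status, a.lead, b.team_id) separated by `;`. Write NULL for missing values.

INNER JOIN keeps only pairs where the ON condition holds.
Matching on a.team_id < b.team_id. A NULL in a compared column never satisfies the condition.
Matched pairs: 10.

(1, hold, Vik, 7); (1, open, Vik, 5); (3, hold, Dave, 7); (3, hold, Liam, 7); (3, hold, Zane, 7); (3, hold, Zane, 7); (3, open, Dave, 5); (3, open, Liam, 5); (3, open, Zane, 5); (3, open, Zane, 5)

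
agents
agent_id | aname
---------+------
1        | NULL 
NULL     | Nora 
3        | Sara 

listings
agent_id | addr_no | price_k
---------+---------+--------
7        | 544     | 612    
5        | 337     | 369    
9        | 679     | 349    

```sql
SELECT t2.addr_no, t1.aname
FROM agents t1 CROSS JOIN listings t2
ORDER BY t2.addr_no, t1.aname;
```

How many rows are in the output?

9

CROSS JOIN pairs every row of `agents` with every row of `listings`: 3 × 3 = 9 rows.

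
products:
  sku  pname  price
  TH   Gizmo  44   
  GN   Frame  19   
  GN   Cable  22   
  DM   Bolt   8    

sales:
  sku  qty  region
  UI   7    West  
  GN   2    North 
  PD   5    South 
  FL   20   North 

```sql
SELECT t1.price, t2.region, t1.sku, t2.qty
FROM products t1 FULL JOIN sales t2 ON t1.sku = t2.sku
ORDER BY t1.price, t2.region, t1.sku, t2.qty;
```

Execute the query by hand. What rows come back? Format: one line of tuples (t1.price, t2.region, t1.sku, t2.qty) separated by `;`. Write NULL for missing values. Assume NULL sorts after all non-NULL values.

FULL OUTER JOIN keeps every row from both sides; unmatched rows get NULL for the other side's columns.
Matching on t1.sku = t2.sku.
Matched pairs: 2; unmatched t1 rows kept: 2; unmatched t2 rows kept: 3.

(8, NULL, DM, NULL); (19, North, GN, 2); (22, North, GN, 2); (44, NULL, TH, NULL); (NULL, North, NULL, 20); (NULL, South, NULL, 5); (NULL, West, NULL, 7)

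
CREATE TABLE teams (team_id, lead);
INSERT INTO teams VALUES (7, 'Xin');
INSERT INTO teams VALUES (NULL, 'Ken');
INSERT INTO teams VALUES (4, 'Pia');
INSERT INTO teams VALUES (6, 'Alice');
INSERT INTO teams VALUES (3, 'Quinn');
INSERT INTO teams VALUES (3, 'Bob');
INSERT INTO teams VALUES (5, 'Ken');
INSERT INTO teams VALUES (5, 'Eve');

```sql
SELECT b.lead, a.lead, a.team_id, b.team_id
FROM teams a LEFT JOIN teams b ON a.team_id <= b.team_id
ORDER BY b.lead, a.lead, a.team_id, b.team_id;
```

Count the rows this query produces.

31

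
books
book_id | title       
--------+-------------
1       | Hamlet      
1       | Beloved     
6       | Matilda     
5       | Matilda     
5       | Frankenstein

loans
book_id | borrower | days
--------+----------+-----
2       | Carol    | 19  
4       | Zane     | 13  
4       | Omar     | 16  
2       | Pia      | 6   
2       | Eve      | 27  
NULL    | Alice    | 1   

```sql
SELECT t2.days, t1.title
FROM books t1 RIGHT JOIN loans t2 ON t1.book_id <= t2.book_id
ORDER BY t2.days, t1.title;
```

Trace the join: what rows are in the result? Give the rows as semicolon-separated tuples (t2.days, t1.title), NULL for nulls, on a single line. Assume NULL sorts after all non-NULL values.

(1, NULL); (6, Beloved); (6, Hamlet); (13, Beloved); (13, Hamlet); (16, Beloved); (16, Hamlet); (19, Beloved); (19, Hamlet); (27, Beloved); (27, Hamlet)

RIGHT JOIN keeps every row from `loans`; unmatched rows get NULL for `books`'s columns.
Matching on t1.book_id <= t2.book_id. A NULL in a compared column never satisfies the condition.
- book_id=1: 5 matching t2 row(s), so 5 row(s) emitted.
- book_id=1: 5 matching t2 row(s), so 5 row(s) emitted.
- book_id=6: no matching t2 row.
- book_id=5: no matching t2 row.
- book_id=5: no matching t2 row.
- 1 t2 row(s) had no t1 match → kept, t1 columns NULL.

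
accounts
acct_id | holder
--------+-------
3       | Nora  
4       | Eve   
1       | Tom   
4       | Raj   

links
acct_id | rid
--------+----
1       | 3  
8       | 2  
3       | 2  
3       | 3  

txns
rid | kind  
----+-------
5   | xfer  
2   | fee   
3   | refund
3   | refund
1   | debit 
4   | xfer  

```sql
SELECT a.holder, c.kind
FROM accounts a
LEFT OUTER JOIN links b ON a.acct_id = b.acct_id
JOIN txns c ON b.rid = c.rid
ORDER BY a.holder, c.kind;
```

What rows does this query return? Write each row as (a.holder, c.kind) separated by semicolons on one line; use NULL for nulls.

(Nora, fee); (Nora, refund); (Nora, refund); (Tom, refund); (Tom, refund)

Evaluate left to right. First `accounts a LEFT JOIN links b` on acct_id: 5 row(s).
Then INNER JOIN `txns c` on rid: keep only rows whose b.rid appears in c.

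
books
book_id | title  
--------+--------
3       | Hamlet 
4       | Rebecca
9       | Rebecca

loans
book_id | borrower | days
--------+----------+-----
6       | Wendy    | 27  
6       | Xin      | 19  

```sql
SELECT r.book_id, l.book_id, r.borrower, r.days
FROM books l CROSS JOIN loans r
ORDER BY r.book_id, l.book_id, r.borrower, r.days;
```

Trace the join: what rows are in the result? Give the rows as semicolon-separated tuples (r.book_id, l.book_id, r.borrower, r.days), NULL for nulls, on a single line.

CROSS JOIN pairs every row of `books` with every row of `loans`: 3 × 2 = 6 rows.
After projecting and ordering:
r.book_id | l.book_id | r.borrower | r.days
6 | 3 | Wendy | 27
6 | 3 | Xin | 19
6 | 4 | Wendy | 27
6 | 4 | Xin | 19
6 | 9 | Wendy | 27
6 | 9 | Xin | 19

(6, 3, Wendy, 27); (6, 3, Xin, 19); (6, 4, Wendy, 27); (6, 4, Xin, 19); (6, 9, Wendy, 27); (6, 9, Xin, 19)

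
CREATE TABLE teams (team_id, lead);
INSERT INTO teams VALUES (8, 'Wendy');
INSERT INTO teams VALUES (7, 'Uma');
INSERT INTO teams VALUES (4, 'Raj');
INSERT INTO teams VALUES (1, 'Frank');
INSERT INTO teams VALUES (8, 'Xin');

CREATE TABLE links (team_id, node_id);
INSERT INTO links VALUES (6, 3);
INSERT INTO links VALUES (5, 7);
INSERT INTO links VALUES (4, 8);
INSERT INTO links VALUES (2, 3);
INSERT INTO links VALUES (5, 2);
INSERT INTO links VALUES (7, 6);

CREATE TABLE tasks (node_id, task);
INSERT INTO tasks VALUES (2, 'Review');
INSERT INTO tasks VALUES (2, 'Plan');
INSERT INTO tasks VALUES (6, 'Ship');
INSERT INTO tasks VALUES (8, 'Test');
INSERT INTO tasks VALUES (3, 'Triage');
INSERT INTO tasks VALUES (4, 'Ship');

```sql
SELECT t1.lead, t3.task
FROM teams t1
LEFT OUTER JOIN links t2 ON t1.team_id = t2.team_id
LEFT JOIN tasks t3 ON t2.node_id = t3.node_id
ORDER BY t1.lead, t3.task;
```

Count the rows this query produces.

5

Evaluate left to right. First `teams t1 LEFT JOIN links t2` on team_id: 5 row(s).
Then LEFT JOIN `tasks t3` on node_id: each of those 5 rows is kept; rows whose t2.node_id has no match in t3 get NULL for t3's columns.
Result: 5 row(s).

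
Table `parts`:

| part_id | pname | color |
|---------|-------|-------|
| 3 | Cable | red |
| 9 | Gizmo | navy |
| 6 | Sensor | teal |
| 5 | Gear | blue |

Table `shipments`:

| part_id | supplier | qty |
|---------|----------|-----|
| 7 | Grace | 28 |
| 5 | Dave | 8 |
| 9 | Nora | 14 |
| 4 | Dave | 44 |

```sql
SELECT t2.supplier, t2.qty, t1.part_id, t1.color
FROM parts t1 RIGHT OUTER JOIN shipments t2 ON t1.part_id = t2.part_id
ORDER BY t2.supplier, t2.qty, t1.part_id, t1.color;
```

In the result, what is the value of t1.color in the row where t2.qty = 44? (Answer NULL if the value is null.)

NULL

RIGHT JOIN keeps every row from `shipments`; unmatched rows get NULL for `parts`'s columns.
Matching on t1.part_id = t2.part_id.
- part_id=3: no matching t2 row.
- part_id=9: 1 matching t2 row(s), so 1 row(s) emitted.
- part_id=6: no matching t2 row.
- part_id=5: 1 matching t2 row(s), so 1 row(s) emitted.
- 2 row(s) from t2 found no t1 partner → padded with NULL.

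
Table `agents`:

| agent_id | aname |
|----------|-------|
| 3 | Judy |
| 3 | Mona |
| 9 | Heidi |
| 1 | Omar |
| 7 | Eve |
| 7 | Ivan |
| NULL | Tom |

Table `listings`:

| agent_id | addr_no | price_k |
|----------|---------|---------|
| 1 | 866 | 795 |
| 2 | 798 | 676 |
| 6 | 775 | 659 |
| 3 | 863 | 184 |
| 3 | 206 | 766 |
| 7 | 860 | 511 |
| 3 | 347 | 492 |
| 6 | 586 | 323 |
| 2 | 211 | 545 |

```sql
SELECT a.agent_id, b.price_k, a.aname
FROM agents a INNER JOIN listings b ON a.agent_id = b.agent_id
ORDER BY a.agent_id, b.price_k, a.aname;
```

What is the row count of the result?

INNER JOIN keeps only pairs where the ON condition holds.
Matching on a.agent_id = b.agent_id. A NULL in a compared column never satisfies the condition.
- agent_id=3: 3 matching b row(s), so 3 row(s) emitted.
- agent_id=3: 3 matching b row(s), so 3 row(s) emitted.
- agent_id=9: no matching b row, dropped.
- agent_id=1: 1 matching b row(s), so 1 row(s) emitted.
- agent_id=7: 1 matching b row(s), so 1 row(s) emitted.
- agent_id=7: 1 matching b row(s), so 1 row(s) emitted.
- agent_id=NULL: no matching b row, dropped.
Total: 9 rows.

9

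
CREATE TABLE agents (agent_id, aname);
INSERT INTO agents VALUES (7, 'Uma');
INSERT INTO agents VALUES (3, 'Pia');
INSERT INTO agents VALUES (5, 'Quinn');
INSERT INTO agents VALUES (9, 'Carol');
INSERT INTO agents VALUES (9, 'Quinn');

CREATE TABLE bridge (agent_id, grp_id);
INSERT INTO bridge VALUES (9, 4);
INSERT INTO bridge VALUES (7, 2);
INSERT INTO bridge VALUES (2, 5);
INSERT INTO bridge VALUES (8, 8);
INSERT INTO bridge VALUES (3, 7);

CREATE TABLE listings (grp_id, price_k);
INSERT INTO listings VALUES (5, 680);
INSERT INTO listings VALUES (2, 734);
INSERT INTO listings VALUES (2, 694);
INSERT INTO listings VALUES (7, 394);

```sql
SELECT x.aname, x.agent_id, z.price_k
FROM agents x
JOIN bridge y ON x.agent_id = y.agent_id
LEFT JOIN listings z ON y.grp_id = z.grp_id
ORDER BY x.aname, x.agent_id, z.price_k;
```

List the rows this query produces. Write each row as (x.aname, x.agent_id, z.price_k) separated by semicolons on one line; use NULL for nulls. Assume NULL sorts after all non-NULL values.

(Carol, 9, NULL); (Pia, 3, 394); (Quinn, 9, NULL); (Uma, 7, 694); (Uma, 7, 734)

Joins associate left-to-right: agents INNER JOIN bridge on agent_id gives 4 intermediate row(s).
Then LEFT JOIN `listings z` on grp_id: each of those 4 rows is kept; rows whose y.grp_id has no match in z get NULL for z's columns.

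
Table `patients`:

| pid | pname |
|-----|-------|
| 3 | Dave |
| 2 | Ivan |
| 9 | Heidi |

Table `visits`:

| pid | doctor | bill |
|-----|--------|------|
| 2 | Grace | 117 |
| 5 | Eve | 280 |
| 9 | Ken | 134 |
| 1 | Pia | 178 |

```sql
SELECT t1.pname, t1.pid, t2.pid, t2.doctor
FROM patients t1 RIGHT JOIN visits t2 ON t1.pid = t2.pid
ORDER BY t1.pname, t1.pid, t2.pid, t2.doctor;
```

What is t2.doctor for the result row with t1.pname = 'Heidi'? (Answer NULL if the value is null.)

Ken

RIGHT JOIN keeps every row from `visits`; unmatched rows get NULL for `patients`'s columns.
Matching on t1.pid = t2.pid.
Matched pairs: 2; unmatched t2 rows kept: 2.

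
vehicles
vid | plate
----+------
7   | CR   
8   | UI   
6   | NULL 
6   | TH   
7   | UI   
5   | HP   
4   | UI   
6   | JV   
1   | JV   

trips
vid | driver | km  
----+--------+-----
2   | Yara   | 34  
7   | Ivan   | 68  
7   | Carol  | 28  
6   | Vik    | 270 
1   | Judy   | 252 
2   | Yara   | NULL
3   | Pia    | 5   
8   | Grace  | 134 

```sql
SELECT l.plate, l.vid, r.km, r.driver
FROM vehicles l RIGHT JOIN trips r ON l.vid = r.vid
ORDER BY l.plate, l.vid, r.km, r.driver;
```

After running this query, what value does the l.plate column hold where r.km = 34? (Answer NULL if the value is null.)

RIGHT JOIN keeps every row from `trips`; unmatched rows get NULL for `vehicles`'s columns.
Matching on l.vid = r.vid.
- l row (vid=7): matches 2 r row(s) → 2 output row(s).
- l row (vid=8): matches 1 r row(s) → 1 output row(s).
- l row (vid=6): matches 1 r row(s) → 1 output row(s).
- l row (vid=6): matches 1 r row(s) → 1 output row(s).
- l row (vid=7): matches 2 r row(s) → 2 output row(s).
- l row (vid=5): no match.
- l row (vid=4): no match.
- l row (vid=6): matches 1 r row(s) → 1 output row(s).
- l row (vid=1): matches 1 r row(s) → 1 output row(s).
- 3 row(s) from r found no l partner → padded with NULL.

NULL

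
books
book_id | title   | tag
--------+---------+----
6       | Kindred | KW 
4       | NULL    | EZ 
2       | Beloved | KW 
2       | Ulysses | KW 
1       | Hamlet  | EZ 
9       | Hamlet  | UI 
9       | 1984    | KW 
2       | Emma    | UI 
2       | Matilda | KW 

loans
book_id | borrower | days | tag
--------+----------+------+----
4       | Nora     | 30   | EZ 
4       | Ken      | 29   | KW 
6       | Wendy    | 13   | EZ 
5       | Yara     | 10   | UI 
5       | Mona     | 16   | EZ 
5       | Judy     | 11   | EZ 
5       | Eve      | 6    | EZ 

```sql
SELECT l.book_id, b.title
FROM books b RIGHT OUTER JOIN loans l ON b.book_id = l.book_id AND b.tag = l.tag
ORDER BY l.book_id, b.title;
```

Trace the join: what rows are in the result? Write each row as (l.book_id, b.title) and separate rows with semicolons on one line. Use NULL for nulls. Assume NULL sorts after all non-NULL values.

RIGHT JOIN keeps every row from `loans`; unmatched rows get NULL for `books`'s columns.
Matching on b.book_id = l.book_id AND b.tag = l.tag.
Matched pairs: 1; unmatched l rows kept: 6.

(4, NULL); (4, NULL); (5, NULL); (5, NULL); (5, NULL); (5, NULL); (6, NULL)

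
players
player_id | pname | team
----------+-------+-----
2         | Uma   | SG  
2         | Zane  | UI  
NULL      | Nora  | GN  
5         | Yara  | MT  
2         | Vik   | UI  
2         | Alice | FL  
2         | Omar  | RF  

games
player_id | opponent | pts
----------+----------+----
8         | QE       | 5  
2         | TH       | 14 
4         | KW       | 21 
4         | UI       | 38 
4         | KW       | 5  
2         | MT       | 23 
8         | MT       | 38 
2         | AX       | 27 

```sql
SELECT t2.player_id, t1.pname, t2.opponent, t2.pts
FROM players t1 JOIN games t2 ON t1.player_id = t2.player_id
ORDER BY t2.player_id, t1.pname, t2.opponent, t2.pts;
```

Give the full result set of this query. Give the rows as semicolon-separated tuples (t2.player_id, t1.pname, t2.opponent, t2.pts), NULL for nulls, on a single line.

(2, Alice, AX, 27); (2, Alice, MT, 23); (2, Alice, TH, 14); (2, Omar, AX, 27); (2, Omar, MT, 23); (2, Omar, TH, 14); (2, Uma, AX, 27); (2, Uma, MT, 23); (2, Uma, TH, 14); (2, Vik, AX, 27); (2, Vik, MT, 23); (2, Vik, TH, 14); (2, Zane, AX, 27); (2, Zane, MT, 23); (2, Zane, TH, 14)

INNER JOIN keeps only pairs where the ON condition holds.
Matching on t1.player_id = t2.player_id. A NULL in a compared column never satisfies the condition.
Matched pairs: 15.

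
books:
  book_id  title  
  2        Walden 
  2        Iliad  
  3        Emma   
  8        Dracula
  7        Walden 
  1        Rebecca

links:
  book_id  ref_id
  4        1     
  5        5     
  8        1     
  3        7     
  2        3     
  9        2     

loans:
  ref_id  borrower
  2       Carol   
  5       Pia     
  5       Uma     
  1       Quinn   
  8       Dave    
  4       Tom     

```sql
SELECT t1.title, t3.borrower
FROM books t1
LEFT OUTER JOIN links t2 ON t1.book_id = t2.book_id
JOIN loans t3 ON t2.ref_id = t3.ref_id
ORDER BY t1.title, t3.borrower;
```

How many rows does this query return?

1

Step 1 — t1 LEFT JOIN t2 on book_id → 6 row(s).
Then INNER JOIN `loans t3` on ref_id: keep only rows whose t2.ref_id appears in t3.
Result: 1 row(s).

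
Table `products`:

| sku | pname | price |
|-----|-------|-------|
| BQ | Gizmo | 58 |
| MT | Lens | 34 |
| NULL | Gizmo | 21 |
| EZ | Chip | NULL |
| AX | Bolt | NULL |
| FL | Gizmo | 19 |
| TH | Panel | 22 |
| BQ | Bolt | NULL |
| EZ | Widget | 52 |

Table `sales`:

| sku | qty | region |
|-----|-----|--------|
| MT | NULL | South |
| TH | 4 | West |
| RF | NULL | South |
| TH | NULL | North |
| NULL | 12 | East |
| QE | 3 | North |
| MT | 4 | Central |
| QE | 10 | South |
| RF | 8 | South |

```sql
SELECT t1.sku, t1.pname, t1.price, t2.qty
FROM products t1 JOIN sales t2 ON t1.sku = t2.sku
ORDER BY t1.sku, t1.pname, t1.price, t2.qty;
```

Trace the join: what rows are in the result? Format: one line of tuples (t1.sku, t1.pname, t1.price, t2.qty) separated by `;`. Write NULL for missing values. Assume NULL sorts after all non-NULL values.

(MT, Lens, 34, 4); (MT, Lens, 34, NULL); (TH, Panel, 22, 4); (TH, Panel, 22, NULL)

INNER JOIN keeps only pairs where the ON condition holds.
Matching on t1.sku = t2.sku. A NULL in a compared column never satisfies the condition.
- t1 (sku=BQ) has no partner → excluded.
- t1 (sku=MT) pairs with 2 row(s) of t2.
- t1 (sku=NULL) has no partner → excluded.
- t1 (sku=EZ) has no partner → excluded.
- t1 (sku=AX) has no partner → excluded.
- t1 (sku=FL) has no partner → excluded.
- t1 (sku=TH) pairs with 2 row(s) of t2.
- t1 (sku=BQ) has no partner → excluded.
- t1 (sku=EZ) has no partner → excluded.
After projecting and ordering:
t1.sku | t1.pname | t1.price | t2.qty
MT | Lens | 34 | 4
MT | Lens | 34 | NULL
TH | Panel | 22 | 4
TH | Panel | 22 | NULL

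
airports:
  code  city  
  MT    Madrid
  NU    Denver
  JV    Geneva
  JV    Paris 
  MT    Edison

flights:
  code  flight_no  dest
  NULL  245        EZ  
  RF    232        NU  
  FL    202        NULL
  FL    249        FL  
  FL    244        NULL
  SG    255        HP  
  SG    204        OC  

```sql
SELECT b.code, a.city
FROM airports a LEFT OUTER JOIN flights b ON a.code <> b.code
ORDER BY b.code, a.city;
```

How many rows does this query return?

30

LEFT JOIN keeps every row from `airports`; unmatched rows get NULL for `flights`'s columns.
Matching on a.code <> b.code. A NULL in a compared column never satisfies the condition.
Matched pairs: 30; unmatched a rows kept: 0.
Total: 30 rows.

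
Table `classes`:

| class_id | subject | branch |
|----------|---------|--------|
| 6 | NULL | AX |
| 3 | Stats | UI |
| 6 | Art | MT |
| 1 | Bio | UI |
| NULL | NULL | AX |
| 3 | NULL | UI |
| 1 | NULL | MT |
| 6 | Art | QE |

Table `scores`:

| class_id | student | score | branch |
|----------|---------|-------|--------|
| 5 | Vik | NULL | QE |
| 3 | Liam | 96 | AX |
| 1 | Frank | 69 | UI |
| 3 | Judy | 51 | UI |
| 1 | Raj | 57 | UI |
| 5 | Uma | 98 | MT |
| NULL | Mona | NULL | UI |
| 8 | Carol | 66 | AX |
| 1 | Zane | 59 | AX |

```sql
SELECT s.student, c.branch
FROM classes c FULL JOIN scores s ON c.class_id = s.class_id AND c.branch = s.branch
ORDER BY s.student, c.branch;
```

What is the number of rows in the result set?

15

FULL OUTER JOIN keeps every row from both sides; unmatched rows get NULL for the other side's columns.
Matching on c.class_id = s.class_id AND c.branch = s.branch. A NULL in a compared column never satisfies the condition.
Matched pairs: 4; unmatched c rows kept: 5; unmatched s rows kept: 6.
Total: 4 matched + 11 padded = 15 rows.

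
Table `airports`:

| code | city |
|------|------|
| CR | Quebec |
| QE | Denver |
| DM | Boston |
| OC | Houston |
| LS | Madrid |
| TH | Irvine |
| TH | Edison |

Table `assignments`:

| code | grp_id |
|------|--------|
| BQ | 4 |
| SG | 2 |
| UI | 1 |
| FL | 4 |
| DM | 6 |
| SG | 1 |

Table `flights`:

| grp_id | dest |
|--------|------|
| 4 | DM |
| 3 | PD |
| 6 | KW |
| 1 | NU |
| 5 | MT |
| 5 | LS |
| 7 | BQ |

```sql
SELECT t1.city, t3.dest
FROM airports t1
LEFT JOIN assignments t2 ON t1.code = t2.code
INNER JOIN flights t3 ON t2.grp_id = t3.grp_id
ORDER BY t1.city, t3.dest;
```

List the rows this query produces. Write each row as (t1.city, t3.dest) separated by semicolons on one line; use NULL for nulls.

(Boston, KW)

Evaluate left to right. First `airports t1 LEFT JOIN assignments t2` on code: 7 row(s).
Then INNER JOIN `flights t3` on grp_id: keep only rows whose t2.grp_id appears in t3.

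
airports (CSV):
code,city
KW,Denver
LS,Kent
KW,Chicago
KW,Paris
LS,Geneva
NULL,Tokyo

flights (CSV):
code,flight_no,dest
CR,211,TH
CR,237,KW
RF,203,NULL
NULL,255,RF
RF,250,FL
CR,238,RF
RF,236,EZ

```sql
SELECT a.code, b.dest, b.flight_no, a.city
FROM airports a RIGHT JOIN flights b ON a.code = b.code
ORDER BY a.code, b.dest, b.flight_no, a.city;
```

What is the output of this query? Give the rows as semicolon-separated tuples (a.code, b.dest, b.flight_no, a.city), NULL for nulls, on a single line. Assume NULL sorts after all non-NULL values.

(NULL, EZ, 236, NULL); (NULL, FL, 250, NULL); (NULL, KW, 237, NULL); (NULL, RF, 238, NULL); (NULL, RF, 255, NULL); (NULL, TH, 211, NULL); (NULL, NULL, 203, NULL)

RIGHT JOIN keeps every row from `flights`; unmatched rows get NULL for `airports`'s columns.
Matching on a.code = b.code. A NULL in a compared column never satisfies the condition.
Matched pairs: 0; unmatched b rows kept: 7.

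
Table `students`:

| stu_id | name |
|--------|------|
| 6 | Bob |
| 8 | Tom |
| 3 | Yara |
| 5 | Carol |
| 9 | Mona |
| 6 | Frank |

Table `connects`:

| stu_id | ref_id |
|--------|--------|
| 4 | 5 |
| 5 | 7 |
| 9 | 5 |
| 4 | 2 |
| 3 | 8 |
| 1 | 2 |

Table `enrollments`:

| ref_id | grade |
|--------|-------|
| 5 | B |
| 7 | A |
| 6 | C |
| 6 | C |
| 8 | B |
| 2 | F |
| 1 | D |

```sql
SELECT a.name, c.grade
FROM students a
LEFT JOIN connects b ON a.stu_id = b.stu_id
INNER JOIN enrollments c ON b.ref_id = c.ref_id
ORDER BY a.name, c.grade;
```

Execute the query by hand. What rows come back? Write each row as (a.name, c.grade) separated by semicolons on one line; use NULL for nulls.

(Carol, A); (Mona, B); (Yara, B)

Step 1 — a LEFT JOIN b on stu_id → 6 row(s).
Then INNER JOIN `enrollments c` on ref_id: keep only rows whose b.ref_id appears in c.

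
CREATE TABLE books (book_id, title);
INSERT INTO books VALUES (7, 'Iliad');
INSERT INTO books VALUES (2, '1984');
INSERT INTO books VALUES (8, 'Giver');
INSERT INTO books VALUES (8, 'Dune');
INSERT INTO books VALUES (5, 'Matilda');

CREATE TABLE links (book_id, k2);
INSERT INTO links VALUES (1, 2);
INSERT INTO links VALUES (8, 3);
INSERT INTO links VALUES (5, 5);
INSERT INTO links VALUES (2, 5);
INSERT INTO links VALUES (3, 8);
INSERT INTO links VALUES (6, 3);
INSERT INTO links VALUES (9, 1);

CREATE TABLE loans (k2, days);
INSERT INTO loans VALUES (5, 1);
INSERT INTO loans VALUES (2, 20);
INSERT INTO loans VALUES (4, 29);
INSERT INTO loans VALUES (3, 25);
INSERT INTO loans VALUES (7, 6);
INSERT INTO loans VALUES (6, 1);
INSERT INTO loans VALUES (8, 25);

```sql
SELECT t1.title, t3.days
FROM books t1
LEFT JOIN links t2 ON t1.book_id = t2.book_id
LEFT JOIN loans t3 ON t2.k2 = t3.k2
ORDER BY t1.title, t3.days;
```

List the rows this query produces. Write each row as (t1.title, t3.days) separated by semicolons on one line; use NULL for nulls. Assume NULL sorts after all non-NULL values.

Step 1 — t1 LEFT JOIN t2 on book_id → 5 row(s).
Then LEFT JOIN `loans t3` on k2: each of those 5 rows is kept; rows whose t2.k2 has no match in t3 get NULL for t3's columns.

(1984, 1); (Dune, 25); (Giver, 25); (Iliad, NULL); (Matilda, 1)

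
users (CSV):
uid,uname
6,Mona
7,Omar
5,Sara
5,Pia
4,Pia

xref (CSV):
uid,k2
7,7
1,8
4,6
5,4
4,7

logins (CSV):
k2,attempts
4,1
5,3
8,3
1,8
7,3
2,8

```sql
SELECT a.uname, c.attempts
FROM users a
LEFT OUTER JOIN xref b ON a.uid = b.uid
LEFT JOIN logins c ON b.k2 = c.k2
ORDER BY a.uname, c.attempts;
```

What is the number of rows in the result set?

Evaluate left to right. First `users a LEFT JOIN xref b` on uid: 6 row(s).
Then LEFT JOIN `logins c` on k2: each of those 6 rows is kept; rows whose b.k2 has no match in c get NULL for c's columns.
Result: 6 row(s).

6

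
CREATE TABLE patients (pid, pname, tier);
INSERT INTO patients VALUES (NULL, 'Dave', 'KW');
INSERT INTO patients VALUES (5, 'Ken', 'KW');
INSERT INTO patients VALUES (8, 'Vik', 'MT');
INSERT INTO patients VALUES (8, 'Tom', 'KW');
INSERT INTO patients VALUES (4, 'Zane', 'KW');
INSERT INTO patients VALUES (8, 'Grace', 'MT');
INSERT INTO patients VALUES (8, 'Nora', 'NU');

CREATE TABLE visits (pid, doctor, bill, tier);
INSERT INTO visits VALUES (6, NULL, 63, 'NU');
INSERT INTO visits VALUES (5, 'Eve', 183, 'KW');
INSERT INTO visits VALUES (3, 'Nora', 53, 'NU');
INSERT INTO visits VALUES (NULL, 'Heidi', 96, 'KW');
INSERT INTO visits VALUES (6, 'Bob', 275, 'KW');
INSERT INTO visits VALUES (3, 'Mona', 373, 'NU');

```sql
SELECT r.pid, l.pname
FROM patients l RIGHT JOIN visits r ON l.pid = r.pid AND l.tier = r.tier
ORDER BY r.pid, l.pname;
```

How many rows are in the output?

6

RIGHT JOIN keeps every row from `visits`; unmatched rows get NULL for `patients`'s columns.
Matching on l.pid = r.pid AND l.tier = r.tier. A NULL in a compared column never satisfies the condition.
- l[0] pid=NULL, tier=KW → no match.
- l[1] pid=5, tier=KW → 1 match(es) in r → 1 row(s).
- l[2] pid=8, tier=MT → no match.
- l[3] pid=8, tier=KW → no match.
- l[4] pid=4, tier=KW → no match.
- l[5] pid=8, tier=MT → no match.
- l[6] pid=8, tier=NU → no match.
- plus 5 unmatched r row(s), each kept with NULL l columns.
Total: 1 matched + 5 padded = 6 rows.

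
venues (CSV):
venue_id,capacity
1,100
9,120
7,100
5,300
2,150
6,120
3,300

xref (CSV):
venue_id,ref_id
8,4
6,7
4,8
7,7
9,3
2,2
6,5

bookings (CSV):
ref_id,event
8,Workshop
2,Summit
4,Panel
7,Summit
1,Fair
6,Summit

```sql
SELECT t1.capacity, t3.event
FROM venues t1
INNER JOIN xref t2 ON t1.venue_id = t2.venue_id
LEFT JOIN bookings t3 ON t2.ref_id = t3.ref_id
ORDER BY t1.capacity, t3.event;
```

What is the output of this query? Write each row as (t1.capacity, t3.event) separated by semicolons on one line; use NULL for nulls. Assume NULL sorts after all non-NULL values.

(100, Summit); (120, Summit); (120, NULL); (120, NULL); (150, Summit)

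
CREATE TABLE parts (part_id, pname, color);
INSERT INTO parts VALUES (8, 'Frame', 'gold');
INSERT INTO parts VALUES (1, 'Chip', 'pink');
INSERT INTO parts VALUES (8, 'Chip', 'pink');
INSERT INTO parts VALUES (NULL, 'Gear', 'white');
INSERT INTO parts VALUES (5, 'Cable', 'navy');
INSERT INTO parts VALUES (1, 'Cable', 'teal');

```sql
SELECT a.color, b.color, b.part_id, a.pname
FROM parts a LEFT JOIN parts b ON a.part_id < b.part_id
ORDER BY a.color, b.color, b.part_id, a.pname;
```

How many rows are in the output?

11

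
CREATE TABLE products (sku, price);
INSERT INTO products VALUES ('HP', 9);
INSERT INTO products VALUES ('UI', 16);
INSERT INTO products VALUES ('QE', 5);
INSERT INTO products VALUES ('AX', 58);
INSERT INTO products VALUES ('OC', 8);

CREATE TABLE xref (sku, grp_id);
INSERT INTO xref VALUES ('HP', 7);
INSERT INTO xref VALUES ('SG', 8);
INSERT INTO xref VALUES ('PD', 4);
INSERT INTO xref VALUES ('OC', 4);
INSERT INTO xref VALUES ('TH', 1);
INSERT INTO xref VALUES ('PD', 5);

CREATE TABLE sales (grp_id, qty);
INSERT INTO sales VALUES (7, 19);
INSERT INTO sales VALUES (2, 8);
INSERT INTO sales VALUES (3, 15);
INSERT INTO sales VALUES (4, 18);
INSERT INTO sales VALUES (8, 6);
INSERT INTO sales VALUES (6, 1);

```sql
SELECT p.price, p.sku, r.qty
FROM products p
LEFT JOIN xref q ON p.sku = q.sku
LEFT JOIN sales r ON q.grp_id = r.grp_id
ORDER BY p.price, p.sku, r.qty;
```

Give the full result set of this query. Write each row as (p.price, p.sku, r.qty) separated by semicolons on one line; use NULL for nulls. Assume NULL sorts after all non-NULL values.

Joins associate left-to-right: products LEFT JOIN xref on sku gives 5 intermediate row(s).
Then LEFT JOIN `sales r` on grp_id: each of those 5 rows is kept; rows whose q.grp_id has no match in r get NULL for r's columns.

(5, QE, NULL); (8, OC, 18); (9, HP, 19); (16, UI, NULL); (58, AX, NULL)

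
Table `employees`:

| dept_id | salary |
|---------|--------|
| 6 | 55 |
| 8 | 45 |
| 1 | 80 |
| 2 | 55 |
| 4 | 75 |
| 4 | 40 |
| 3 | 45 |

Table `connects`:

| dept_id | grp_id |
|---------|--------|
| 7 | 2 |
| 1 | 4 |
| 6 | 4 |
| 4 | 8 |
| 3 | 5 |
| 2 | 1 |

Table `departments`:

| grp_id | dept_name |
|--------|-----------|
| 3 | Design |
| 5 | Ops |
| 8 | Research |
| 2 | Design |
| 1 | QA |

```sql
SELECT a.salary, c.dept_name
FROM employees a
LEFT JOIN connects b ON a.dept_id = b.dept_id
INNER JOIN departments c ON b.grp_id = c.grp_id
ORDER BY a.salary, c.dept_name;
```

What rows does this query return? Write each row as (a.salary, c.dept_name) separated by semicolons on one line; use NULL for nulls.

(40, Research); (45, Ops); (55, QA); (75, Research)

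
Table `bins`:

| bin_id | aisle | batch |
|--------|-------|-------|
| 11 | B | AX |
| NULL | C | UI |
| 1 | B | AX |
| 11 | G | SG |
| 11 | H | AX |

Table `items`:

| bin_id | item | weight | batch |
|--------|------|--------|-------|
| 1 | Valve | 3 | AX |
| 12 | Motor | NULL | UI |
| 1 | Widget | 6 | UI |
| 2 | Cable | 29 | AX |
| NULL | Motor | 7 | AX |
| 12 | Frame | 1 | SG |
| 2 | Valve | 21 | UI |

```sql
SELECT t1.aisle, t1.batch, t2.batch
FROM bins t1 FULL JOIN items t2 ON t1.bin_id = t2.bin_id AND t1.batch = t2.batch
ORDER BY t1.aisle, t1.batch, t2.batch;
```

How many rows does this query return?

11

FULL OUTER JOIN keeps every row from both sides; unmatched rows get NULL for the other side's columns.
Matching on t1.bin_id = t2.bin_id AND t1.batch = t2.batch. A NULL in a compared column never satisfies the condition.
Matched pairs: 1; unmatched t1 rows kept: 4; unmatched t2 rows kept: 6.
Total: 1 matched + 10 padded = 11 rows.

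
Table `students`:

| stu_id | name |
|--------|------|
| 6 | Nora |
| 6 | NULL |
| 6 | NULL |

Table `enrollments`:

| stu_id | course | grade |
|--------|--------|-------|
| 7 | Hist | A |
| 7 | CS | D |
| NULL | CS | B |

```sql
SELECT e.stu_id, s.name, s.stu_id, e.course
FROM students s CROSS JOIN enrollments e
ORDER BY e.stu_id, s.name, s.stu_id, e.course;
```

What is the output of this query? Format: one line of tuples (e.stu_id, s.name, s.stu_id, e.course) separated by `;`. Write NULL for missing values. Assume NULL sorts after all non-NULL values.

(7, Nora, 6, CS); (7, Nora, 6, Hist); (7, NULL, 6, CS); (7, NULL, 6, CS); (7, NULL, 6, Hist); (7, NULL, 6, Hist); (NULL, Nora, 6, CS); (NULL, NULL, 6, CS); (NULL, NULL, 6, CS)

CROSS JOIN pairs every row of `students` with every row of `enrollments`: 3 × 3 = 9 rows.
After projecting and ordering:
e.stu_id | s.name | s.stu_id | e.course
7 | Nora | 6 | CS
7 | Nora | 6 | Hist
7 | NULL | 6 | CS
7 | NULL | 6 | CS
7 | NULL | 6 | Hist
7 | NULL | 6 | Hist
NULL | Nora | 6 | CS
NULL | NULL | 6 | CS
NULL | NULL | 6 | CS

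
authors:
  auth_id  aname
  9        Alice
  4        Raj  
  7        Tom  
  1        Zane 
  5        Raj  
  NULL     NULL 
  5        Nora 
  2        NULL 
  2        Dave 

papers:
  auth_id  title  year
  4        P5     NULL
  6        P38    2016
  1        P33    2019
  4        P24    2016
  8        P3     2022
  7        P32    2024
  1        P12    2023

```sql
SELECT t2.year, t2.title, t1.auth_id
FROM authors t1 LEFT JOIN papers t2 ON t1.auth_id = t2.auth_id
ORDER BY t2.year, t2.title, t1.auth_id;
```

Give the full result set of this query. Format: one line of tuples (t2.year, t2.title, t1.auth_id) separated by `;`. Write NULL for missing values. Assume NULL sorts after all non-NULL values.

(2016, P24, 4); (2019, P33, 1); (2023, P12, 1); (2024, P32, 7); (NULL, P5, 4); (NULL, NULL, 2); (NULL, NULL, 2); (NULL, NULL, 5); (NULL, NULL, 5); (NULL, NULL, 9); (NULL, NULL, NULL)

LEFT JOIN keeps every row from `authors`; unmatched rows get NULL for `papers`'s columns.
Matching on t1.auth_id = t2.auth_id. A NULL in a compared column never satisfies the condition.
- auth_id=9: no t2 row matches, row kept with t2 columns NULL.
- auth_id=4: 2 matching t2 row(s), so 2 row(s) emitted.
- auth_id=7: 1 matching t2 row(s), so 1 row(s) emitted.
- auth_id=1: 2 matching t2 row(s), so 2 row(s) emitted.
- auth_id=5: no t2 row matches, row kept with t2 columns NULL.
- auth_id=NULL: no t2 row matches, row kept with t2 columns NULL.
- auth_id=5: no t2 row matches, row kept with t2 columns NULL.
- auth_id=2: no t2 row matches, row kept with t2 columns NULL.
- auth_id=2: no t2 row matches, row kept with t2 columns NULL.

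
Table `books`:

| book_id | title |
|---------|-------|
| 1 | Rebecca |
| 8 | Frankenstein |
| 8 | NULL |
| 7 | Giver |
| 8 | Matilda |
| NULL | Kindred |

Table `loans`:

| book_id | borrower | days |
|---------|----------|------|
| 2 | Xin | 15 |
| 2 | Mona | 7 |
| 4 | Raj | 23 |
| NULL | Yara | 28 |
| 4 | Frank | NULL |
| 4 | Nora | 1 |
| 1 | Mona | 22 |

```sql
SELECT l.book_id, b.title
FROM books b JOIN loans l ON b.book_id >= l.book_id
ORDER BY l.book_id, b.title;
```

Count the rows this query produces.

INNER JOIN keeps only pairs where the ON condition holds.
Matching on b.book_id >= l.book_id. A NULL in a compared column never satisfies the condition.
Matched pairs: 25.
Total: 25 rows.

25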